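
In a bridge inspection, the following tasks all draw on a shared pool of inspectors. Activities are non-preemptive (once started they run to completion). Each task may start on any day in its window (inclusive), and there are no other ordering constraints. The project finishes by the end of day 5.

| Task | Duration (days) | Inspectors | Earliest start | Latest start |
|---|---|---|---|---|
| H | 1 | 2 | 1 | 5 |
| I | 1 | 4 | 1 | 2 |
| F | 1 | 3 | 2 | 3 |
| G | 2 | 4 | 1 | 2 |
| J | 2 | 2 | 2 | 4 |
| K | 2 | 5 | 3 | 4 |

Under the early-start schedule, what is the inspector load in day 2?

9

At early start, day 2 has: F, G, J.
Demand: 3 + 4 + 2 = 9.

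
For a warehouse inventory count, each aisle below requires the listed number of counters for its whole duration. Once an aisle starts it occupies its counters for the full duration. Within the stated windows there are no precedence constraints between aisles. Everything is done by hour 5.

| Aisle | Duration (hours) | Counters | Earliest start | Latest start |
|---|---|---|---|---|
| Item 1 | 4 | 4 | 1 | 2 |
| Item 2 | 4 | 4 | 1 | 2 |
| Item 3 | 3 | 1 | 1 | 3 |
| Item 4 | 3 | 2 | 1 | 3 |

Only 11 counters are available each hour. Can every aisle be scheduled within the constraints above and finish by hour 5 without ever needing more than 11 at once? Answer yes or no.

yes

Schedule Item 1@1, Item 2@1, Item 3@1, Item 4@1: h1:11  h2:11  h3:11  h4:8  h5:0 — peak 11 ≤ 11.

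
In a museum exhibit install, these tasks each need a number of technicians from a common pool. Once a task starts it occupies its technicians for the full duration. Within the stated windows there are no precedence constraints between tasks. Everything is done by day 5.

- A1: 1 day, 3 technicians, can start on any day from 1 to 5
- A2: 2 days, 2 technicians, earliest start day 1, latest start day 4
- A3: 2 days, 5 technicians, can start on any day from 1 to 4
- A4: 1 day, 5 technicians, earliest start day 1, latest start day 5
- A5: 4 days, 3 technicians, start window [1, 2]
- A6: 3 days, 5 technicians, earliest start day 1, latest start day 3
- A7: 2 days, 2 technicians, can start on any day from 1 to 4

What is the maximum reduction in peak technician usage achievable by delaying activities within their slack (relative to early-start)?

Early-start peak: d1:25  d2:17  d3:8  d4:3  d5:0 ⇒ 25.
Leveled (A1@1, A2@2, A3@1, A4@5, A5@1, A6@3, A7@2): d1:11  d2:12  d3:12  d4:8  d5:10 ⇒ 12.
Reduction 25 − 12 = 13.

13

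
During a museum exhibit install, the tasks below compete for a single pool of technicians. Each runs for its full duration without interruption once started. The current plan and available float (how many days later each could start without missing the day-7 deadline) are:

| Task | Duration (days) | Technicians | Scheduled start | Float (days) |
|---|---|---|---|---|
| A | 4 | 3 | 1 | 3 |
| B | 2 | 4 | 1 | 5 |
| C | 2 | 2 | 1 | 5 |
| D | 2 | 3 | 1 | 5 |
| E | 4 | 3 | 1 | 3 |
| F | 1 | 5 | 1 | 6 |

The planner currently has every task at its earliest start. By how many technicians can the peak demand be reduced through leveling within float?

Early-start peak: d1:20  d2:15  d3:6  d4:6  d5:0  d6:0  d7:0 ⇒ 20.
Leveled (A@1, B@1, C@3, D@5, E@3, F@7): d1:7  d2:7  d3:8  d4:8  d5:6  d6:6  d7:5 ⇒ 8.
Reduction 20 − 8 = 12.

12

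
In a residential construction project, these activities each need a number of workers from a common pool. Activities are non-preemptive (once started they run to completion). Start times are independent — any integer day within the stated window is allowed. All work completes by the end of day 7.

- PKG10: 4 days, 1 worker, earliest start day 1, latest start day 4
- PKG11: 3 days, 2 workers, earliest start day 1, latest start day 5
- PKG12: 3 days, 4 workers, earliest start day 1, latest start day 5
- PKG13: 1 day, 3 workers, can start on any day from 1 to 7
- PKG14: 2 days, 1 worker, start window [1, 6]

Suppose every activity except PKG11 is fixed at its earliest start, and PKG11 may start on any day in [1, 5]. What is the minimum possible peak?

9

PKG11@1: d1:11  d2:8  d3:7  d4:1  d5:0  d6:0  d7:0 → peak 11
PKG11@2: d1:9  d2:8  d3:7  d4:3  d5:0  d6:0  d7:0 → peak 9
PKG11@3: d1:9  d2:6  d3:7  d4:3  d5:2  d6:0  d7:0 → peak 9
PKG11@4: d1:9  d2:6  d3:5  d4:3  d5:2  d6:2  d7:0 → peak 9
PKG11@5: d1:9  d2:6  d3:5  d4:1  d5:2  d6:2  d7:2 → peak 9
Best is PKG11@2, peak 9.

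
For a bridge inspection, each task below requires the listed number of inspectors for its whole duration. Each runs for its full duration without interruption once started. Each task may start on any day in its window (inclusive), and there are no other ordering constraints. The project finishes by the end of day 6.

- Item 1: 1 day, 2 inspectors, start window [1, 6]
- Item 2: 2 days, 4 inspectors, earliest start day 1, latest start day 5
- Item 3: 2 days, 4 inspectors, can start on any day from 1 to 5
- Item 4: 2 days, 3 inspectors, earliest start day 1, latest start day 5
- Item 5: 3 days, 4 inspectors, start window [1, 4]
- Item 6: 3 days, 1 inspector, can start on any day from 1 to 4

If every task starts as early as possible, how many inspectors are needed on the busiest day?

18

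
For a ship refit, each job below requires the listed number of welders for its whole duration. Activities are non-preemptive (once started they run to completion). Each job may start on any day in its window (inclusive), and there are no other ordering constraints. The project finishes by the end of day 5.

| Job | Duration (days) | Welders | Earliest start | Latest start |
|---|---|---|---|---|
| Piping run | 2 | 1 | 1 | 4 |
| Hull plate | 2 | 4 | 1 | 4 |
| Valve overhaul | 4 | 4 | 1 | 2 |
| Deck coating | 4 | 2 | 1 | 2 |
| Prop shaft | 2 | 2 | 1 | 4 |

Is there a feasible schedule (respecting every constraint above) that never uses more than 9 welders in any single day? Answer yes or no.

no

The minimum achievable peak is 10; 9 < 10, so no feasible schedule stays within the cap.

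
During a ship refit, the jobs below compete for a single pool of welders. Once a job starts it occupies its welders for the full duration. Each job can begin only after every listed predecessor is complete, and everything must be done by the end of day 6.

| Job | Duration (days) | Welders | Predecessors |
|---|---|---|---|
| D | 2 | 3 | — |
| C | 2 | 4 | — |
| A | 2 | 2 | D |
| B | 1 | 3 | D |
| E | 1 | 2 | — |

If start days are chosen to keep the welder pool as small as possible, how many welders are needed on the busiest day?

5

Early-start (D@1, C@1, A@3, B@3, E@1) gives peak 9: d1:9  d2:7  d3:5  d4:2  d5:0  d6:0.
Shift C→3, A→5, B→5.
Schedule D@1, C@3, A@5, B@5, E@1: d1:5  d2:3  d3:4  d4:4  d5:5  d6:2 — peak 5.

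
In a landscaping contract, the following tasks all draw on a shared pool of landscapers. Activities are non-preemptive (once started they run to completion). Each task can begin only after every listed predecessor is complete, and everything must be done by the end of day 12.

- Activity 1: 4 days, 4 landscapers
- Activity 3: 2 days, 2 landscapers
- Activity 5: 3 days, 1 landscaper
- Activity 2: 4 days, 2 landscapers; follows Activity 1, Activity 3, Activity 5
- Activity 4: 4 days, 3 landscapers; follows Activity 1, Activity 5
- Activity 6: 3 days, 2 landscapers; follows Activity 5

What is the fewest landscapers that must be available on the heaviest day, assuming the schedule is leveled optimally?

5

Early-start (Activity 1@1, Activity 3@1, Activity 5@1, Activity 2@5, Activity 4@5, Activity 6@4) gives peak 7: d1:7  d2:7  d3:5  d4:6  d5:7  d6:7  d7:5  d8:5  d9:0  d10:0  d11:0  d12:0.
Shift Activity 3→5, Activity 2→7, Activity 6→9.
Schedule Activity 1@1, Activity 3@5, Activity 5@1, Activity 2@7, Activity 4@5, Activity 6@9: d1:5  d2:5  d3:5  d4:4  d5:5  d6:5  d7:5  d8:5  d9:4  d10:4  d11:2  d12:0 — peak 5.
Total landscaper-days = 49 over 12 days ⇒ peak ≥ ⌈49/12⌉ = 5, so 5 is optimal.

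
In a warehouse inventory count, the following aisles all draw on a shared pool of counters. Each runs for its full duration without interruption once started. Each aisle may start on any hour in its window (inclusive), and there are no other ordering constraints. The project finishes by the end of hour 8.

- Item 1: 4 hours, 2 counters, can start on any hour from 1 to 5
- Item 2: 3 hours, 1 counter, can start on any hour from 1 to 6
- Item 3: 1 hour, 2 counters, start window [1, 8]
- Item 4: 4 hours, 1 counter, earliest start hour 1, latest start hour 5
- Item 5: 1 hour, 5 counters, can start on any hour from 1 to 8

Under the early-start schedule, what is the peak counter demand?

11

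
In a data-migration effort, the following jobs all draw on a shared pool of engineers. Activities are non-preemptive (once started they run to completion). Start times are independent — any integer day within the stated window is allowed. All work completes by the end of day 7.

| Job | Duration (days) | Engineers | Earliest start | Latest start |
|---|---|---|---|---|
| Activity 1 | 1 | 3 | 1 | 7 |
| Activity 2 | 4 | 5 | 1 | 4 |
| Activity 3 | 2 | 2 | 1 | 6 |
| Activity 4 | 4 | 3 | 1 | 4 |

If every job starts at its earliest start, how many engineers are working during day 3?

8

At early start, day 3 has: Activity 2, Activity 4.
Demand: 5 + 3 = 8.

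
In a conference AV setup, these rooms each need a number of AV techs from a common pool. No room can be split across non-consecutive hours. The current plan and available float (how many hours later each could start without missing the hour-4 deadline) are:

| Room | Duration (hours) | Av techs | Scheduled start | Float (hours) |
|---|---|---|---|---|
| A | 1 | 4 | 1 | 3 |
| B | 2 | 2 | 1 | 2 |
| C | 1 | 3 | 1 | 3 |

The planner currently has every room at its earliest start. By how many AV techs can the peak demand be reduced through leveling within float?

5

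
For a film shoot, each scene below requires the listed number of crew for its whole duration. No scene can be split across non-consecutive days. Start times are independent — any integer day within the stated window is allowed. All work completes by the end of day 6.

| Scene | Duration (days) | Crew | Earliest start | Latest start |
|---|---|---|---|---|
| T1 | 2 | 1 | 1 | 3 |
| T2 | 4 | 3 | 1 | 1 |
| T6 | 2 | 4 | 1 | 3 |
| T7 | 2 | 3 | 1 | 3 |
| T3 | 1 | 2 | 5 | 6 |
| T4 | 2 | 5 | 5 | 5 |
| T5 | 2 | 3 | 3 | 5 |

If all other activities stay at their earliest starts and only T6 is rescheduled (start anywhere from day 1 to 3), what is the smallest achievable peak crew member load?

10

T6@1: d1:11  d2:11  d3:6  d4:6  d5:7  d6:5 → peak 11
T6@2: d1:7  d2:11  d3:10  d4:6  d5:7  d6:5 → peak 11
T6@3: d1:7  d2:7  d3:10  d4:10  d5:7  d6:5 → peak 10
Best is T6@3, peak 10.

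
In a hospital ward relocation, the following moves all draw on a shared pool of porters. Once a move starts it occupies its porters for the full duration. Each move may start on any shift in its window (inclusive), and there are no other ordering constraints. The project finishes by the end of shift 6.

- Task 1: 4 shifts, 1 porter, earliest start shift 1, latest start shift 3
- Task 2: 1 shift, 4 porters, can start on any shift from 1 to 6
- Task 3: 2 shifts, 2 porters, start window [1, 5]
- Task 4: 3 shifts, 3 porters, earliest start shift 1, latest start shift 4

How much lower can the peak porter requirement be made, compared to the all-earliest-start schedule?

6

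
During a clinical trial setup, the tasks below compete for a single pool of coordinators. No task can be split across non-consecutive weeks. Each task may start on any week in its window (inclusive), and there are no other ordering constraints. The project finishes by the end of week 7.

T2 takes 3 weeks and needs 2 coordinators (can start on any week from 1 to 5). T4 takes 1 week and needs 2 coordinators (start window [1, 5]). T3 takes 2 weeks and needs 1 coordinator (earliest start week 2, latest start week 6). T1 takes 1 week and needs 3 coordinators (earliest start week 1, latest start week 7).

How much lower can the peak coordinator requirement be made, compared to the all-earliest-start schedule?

4

Early-start peak: w1:7  w2:3  w3:3  w4:0  w5:0  w6:0  w7:0 ⇒ 7.
Leveled (T2@1, T4@4, T3@2, T1@5): w1:2  w2:3  w3:3  w4:2  w5:3  w6:0  w7:0 ⇒ 3.
Reduction 7 − 3 = 4.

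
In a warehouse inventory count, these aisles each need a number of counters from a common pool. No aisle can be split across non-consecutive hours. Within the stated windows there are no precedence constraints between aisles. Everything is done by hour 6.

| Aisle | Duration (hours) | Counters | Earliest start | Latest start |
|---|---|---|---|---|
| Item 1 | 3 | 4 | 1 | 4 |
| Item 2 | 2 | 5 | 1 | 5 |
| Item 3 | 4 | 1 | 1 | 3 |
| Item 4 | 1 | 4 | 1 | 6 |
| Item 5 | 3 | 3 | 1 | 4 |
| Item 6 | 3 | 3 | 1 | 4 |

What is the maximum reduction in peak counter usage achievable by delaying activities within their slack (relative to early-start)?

12

Early-start peak: h1:20  h2:16  h3:11  h4:1  h5:0  h6:0 ⇒ 20.
Leveled (Item 1@1, Item 2@5, Item 3@1, Item 4@4, Item 5@1, Item 6@4): h1:8  h2:8  h3:8  h4:8  h5:8  h6:8 ⇒ 8.
Reduction 20 − 8 = 12.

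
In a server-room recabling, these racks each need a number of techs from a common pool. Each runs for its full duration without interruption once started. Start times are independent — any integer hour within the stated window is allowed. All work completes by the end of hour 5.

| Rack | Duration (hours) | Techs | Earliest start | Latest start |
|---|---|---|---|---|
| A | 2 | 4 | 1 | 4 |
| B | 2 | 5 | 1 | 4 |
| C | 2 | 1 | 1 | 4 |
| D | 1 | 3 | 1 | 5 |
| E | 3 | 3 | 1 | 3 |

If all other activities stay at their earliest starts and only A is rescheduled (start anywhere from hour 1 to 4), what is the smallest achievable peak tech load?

A@1: h1:16  h2:13  h3:3  h4:0  h5:0 → peak 16
A@2: h1:12  h2:13  h3:7  h4:0  h5:0 → peak 13
A@3: h1:12  h2:9  h3:7  h4:4  h5:0 → peak 12
A@4: h1:12  h2:9  h3:3  h4:4  h5:4 → peak 12
Best is A@3, peak 12.

12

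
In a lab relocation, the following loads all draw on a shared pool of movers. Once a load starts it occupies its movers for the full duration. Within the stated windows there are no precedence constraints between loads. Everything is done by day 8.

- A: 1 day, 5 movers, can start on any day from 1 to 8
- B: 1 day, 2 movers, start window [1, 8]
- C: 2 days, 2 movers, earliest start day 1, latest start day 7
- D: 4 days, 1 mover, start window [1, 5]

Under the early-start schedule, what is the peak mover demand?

Early-start schedule: A@1, B@1, C@1, D@1.
Load per day: day 1: 10, day 2: 3, day 3: 1, day 4: 1, day 5: 0, day 6: 0, day 7: 0, day 8: 0.
Peak is 10.

10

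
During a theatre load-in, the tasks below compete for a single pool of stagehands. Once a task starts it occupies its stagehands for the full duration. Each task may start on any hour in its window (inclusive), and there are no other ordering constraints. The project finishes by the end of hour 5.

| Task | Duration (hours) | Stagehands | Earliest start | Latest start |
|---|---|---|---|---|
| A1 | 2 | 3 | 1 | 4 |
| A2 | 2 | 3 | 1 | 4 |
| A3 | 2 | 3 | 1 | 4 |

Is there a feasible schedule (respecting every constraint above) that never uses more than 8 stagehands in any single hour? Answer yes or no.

yes

Schedule A1@1, A2@1, A3@3: h1:6  h2:6  h3:3  h4:3  h5:0 — peak 6 ≤ 8.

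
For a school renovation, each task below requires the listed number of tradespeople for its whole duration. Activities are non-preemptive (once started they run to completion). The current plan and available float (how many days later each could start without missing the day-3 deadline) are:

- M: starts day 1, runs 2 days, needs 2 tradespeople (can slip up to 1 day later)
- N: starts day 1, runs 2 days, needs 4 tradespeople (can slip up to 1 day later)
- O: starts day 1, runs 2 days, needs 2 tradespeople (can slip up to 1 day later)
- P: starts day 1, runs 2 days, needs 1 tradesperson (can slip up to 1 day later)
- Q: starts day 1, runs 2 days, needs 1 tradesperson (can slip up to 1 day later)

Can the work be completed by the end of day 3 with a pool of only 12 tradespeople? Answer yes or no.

yes

Schedule M@1, N@1, O@1, P@1, Q@1: d1:10  d2:10  d3:0 — peak 10 ≤ 12.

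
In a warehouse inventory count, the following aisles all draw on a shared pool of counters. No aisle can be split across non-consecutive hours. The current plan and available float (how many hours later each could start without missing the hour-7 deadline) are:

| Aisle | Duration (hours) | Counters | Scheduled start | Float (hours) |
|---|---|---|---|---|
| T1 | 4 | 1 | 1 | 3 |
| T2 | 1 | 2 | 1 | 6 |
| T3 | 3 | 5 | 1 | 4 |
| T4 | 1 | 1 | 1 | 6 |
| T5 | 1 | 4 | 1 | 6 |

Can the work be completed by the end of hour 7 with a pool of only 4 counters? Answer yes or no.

The minimum achievable peak is 5; 4 < 5, so no feasible schedule stays within the cap.

no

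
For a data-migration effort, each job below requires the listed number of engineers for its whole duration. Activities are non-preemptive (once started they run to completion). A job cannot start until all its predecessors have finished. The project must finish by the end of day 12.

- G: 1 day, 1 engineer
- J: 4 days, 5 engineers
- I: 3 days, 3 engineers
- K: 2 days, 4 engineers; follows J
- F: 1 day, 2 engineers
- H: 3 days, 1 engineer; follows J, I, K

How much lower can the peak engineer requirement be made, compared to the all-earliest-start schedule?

6

Early-start peak: d1:11  d2:8  d3:8  d4:5  d5:4  d6:4  d7:1  d8:1  d9:1  d10:0  d11:0  d12:0 ⇒ 11.
Leveled (G@1, J@4, I@1, K@8, F@2, H@10): d1:4  d2:5  d3:3  d4:5  d5:5  d6:5  d7:5  d8:4  d9:4  d10:1  d11:1  d12:1 ⇒ 5.
Reduction 11 − 5 = 6.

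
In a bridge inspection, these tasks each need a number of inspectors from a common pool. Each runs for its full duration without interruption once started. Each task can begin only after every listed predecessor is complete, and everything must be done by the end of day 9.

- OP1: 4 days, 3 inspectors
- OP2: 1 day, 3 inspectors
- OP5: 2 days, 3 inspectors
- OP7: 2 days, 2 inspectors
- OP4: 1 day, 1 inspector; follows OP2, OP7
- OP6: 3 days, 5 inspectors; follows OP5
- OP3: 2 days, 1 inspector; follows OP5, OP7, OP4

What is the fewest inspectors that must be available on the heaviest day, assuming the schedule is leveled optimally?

Early-start (OP1@1, OP2@1, OP5@1, OP7@1, OP4@3, OP6@3, OP3@4) gives peak 11: d1:11  d2:8  d3:9  d4:9  d5:6  d6:0  d7:0  d8:0  d9:0.
Shift OP5→2, OP7→4, OP4→6, OP6→6, OP3→7.
Schedule OP1@1, OP2@1, OP5@2, OP7@4, OP4@6, OP6@6, OP3@7: d1:6  d2:6  d3:6  d4:5  d5:2  d6:6  d7:6  d8:6  d9:0 — peak 6.

6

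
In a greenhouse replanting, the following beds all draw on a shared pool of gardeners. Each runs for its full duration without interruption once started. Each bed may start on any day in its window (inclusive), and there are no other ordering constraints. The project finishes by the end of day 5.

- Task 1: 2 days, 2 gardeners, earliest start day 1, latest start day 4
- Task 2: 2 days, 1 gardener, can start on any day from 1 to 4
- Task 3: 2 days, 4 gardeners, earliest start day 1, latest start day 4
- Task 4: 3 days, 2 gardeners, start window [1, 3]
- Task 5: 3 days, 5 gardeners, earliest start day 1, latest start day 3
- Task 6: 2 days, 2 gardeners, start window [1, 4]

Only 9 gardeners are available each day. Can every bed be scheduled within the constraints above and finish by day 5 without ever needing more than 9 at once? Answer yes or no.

Schedule Task 1@1, Task 2@1, Task 3@4, Task 4@3, Task 5@1, Task 6@4: d1:8  d2:8  d3:7  d4:8  d5:8 — peak 8 ≤ 9.

yes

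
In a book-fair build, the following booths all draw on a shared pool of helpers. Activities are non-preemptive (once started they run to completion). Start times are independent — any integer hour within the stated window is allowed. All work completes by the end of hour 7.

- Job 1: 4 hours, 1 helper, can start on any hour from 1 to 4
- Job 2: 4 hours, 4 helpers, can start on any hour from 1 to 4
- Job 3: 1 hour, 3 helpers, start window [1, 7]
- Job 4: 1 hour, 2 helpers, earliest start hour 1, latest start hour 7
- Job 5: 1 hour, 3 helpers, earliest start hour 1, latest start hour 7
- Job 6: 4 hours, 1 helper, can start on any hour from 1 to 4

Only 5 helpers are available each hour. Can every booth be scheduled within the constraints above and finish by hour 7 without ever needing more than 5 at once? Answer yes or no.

no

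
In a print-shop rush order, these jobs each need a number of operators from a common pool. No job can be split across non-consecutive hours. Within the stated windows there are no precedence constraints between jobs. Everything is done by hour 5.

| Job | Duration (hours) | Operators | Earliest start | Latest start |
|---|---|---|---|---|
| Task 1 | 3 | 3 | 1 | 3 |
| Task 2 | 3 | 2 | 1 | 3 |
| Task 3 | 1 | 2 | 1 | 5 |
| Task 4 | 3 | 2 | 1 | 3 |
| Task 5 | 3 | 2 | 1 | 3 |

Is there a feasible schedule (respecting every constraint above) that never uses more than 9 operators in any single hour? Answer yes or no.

Schedule Task 1@1, Task 2@1, Task 3@1, Task 4@1, Task 5@2: h1:9  h2:9  h3:9  h4:2  h5:0 — peak 9 ≤ 9.

yes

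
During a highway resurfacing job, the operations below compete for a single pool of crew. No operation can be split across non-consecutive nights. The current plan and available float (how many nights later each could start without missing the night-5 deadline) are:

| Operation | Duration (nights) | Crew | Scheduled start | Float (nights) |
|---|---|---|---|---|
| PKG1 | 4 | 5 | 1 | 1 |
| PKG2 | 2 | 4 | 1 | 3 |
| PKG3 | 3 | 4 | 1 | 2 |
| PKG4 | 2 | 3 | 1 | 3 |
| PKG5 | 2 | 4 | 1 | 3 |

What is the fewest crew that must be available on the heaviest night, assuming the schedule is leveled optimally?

13

Early-start (PKG1@1, PKG2@1, PKG3@1, PKG4@1, PKG5@1) gives peak 20: n1:20  n2:20  n3:9  n4:5  n5:0.
Shift PKG4→3, PKG5→4.
Schedule PKG1@1, PKG2@1, PKG3@1, PKG4@3, PKG5@4: n1:13  n2:13  n3:12  n4:12  n5:4 — peak 13.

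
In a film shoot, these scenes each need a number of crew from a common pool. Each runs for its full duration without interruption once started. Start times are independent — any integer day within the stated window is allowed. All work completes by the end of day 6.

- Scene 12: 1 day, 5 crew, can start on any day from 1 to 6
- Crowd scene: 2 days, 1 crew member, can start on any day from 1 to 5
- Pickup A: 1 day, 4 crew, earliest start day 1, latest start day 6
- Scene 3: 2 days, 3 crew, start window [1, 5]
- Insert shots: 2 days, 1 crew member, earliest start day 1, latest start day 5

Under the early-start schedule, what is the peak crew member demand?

Early-start schedule: Scene 12@1, Crowd scene@1, Pickup A@1, Scene 3@1, Insert shots@1.
Load per day: day 1: 14, day 2: 5, day 3: 0, day 4: 0, day 5: 0, day 6: 0.
Peak is 14.

14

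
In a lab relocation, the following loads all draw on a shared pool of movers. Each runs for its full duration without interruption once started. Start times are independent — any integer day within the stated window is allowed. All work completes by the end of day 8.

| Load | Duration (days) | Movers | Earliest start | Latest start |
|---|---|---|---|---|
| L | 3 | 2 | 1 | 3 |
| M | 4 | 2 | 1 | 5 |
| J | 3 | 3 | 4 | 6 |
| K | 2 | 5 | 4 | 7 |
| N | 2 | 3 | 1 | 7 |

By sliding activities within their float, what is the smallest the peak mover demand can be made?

Early-start (L@1, M@1, J@4, K@4, N@1) gives peak 10: d1:7  d2:7  d3:4  d4:10  d5:8  d6:3  d7:0  d8:0.
Shift M→3, K→7.
Schedule L@1, M@3, J@4, K@7, N@1: d1:5  d2:5  d3:4  d4:5  d5:5  d6:5  d7:5  d8:5 — peak 5.
Total mover-days = 39 over 8 days ⇒ peak ≥ ⌈39/8⌉ = 5, so 5 is optimal.

5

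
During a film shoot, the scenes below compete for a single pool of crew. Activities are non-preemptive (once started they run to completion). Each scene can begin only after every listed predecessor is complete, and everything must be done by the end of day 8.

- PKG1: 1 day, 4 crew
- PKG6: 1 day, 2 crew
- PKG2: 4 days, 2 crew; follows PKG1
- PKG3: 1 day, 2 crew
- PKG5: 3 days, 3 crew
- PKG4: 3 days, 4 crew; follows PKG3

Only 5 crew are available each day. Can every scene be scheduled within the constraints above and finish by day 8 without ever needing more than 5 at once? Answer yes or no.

no

The minimum achievable peak is 6; 5 < 6, so no feasible schedule stays within the cap.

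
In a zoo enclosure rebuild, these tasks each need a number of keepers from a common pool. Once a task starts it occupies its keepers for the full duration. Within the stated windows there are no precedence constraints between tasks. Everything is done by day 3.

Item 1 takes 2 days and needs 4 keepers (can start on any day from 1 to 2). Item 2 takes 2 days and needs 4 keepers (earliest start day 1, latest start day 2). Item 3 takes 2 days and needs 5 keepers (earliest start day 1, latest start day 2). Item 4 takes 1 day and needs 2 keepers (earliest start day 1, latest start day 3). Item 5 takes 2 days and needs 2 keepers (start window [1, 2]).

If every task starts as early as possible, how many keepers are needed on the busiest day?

17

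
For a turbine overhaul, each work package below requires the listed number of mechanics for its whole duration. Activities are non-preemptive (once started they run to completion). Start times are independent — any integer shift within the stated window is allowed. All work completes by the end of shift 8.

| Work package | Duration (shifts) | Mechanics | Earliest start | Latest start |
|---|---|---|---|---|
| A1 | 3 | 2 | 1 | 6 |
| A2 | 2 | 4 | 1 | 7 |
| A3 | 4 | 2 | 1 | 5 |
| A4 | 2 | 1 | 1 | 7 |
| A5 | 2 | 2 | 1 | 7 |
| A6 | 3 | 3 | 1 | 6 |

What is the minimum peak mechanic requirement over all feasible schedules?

5

Early-start (A1@1, A2@1, A3@1, A4@1, A5@1, A6@1) gives peak 14: s1:14  s2:14  s3:7  s4:2  s5:0  s6:0  s7:0  s8:0.
Shift A2→7, A5→5, A6→4.
Schedule A1@1, A2@7, A3@1, A4@1, A5@5, A6@4: s1:5  s2:5  s3:4  s4:5  s5:5  s6:5  s7:4  s8:4 — peak 5.
Total mechanic-shifts = 37 over 8 shifts ⇒ peak ≥ ⌈37/8⌉ = 5, so 5 is optimal.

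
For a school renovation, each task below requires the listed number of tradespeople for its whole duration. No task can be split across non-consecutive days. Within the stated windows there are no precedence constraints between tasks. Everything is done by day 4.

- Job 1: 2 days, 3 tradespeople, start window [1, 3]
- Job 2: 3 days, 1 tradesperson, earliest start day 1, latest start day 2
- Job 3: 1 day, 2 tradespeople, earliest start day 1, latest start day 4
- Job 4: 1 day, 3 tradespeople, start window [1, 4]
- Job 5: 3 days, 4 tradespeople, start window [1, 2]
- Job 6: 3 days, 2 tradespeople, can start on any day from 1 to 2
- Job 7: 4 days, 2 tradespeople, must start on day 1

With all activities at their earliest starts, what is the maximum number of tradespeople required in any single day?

Early-start schedule: Job 1@1, Job 2@1, Job 3@1, Job 4@1, Job 5@1, Job 6@1, Job 7@1.
Load per day: day 1: 17, day 2: 12, day 3: 9, day 4: 2.
Peak is 17.

17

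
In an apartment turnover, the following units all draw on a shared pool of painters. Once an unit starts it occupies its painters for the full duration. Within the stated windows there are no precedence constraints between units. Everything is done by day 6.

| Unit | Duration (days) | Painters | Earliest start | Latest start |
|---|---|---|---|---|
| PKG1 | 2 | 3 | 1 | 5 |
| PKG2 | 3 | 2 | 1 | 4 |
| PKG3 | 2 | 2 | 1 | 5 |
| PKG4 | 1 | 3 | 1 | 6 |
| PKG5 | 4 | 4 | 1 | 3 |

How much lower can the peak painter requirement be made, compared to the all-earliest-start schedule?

Early-start peak: d1:14  d2:11  d3:6  d4:4  d5:0  d6:0 ⇒ 14.
Leveled (PKG1@1, PKG2@2, PKG3@5, PKG4@1, PKG5@3): d1:6  d2:5  d3:6  d4:6  d5:6  d6:6 ⇒ 6.
Reduction 14 − 6 = 8.

8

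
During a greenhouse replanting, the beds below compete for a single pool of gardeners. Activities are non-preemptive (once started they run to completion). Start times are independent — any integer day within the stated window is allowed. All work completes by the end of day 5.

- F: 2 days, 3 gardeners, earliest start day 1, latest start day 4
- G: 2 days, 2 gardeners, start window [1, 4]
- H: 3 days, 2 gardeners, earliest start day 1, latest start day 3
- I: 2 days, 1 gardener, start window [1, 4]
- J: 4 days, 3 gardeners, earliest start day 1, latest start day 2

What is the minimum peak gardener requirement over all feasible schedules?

Early-start (F@1, G@1, H@1, I@1, J@1) gives peak 11: d1:11  d2:11  d3:5  d4:3  d5:0.
Shift G→3, H→3.
Schedule F@1, G@3, H@3, I@1, J@1: d1:7  d2:7  d3:7  d4:7  d5:2 — peak 7.

7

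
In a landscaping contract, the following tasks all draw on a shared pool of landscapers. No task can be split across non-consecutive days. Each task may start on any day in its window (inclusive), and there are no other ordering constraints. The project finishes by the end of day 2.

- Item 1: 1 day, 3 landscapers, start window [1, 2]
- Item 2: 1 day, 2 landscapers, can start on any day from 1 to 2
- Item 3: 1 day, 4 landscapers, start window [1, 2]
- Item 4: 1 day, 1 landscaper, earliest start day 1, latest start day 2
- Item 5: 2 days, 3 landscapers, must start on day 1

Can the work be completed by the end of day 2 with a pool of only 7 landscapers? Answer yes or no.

no

Total landscaper-days = 16; over 2 days the average is 16/2 > 7, so some day must exceed 7.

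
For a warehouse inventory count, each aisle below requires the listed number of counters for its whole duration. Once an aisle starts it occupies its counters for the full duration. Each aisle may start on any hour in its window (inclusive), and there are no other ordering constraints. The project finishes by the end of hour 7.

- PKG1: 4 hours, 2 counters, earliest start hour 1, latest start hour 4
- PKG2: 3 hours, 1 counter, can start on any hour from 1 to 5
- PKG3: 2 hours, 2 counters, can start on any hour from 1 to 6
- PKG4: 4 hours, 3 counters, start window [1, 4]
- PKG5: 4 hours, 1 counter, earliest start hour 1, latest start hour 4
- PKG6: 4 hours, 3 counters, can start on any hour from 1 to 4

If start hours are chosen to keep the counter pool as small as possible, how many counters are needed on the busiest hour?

Early-start (PKG1@1, PKG2@1, PKG3@1, PKG4@1, PKG5@1, PKG6@1) gives peak 12: h1:12  h2:12  h3:10  h4:9  h5:0  h6:0  h7:0.
Shift PKG6→4.
Schedule PKG1@1, PKG2@1, PKG3@1, PKG4@1, PKG5@1, PKG6@4: h1:9  h2:9  h3:7  h4:9  h5:3  h6:3  h7:3 — peak 9.

9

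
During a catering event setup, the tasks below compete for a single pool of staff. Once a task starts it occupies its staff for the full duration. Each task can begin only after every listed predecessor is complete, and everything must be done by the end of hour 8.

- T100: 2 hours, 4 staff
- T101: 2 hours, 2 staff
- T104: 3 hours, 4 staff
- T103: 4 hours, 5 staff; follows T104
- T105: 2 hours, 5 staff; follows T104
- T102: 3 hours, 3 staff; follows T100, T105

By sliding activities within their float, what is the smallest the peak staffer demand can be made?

10

Schedule T100@1, T101@1, T104@1, T103@4, T105@4, T102@6: h1:10  h2:10  h3:4  h4:10  h5:10  h6:8  h7:8  h8:3 — peak 10.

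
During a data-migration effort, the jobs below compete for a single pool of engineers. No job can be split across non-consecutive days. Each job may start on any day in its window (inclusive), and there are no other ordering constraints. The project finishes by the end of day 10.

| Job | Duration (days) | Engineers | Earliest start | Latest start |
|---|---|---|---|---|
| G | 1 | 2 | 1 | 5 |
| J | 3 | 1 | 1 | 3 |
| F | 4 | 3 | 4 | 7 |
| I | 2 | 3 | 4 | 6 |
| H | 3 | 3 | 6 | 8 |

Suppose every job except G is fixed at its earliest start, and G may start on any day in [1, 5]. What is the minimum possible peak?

6

G@1: d1:3  d2:1  d3:1  d4:6  d5:6  d6:6  d7:6  d8:3  d9:0  d10:0 → peak 6
G@2: d1:1  d2:3  d3:1  d4:6  d5:6  d6:6  d7:6  d8:3  d9:0  d10:0 → peak 6
G@3: d1:1  d2:1  d3:3  d4:6  d5:6  d6:6  d7:6  d8:3  d9:0  d10:0 → peak 6
G@4: d1:1  d2:1  d3:1  d4:8  d5:6  d6:6  d7:6  d8:3  d9:0  d10:0 → peak 8
G@5: d1:1  d2:1  d3:1  d4:6  d5:8  d6:6  d7:6  d8:3  d9:0  d10:0 → peak 8
Best is G@1, peak 6.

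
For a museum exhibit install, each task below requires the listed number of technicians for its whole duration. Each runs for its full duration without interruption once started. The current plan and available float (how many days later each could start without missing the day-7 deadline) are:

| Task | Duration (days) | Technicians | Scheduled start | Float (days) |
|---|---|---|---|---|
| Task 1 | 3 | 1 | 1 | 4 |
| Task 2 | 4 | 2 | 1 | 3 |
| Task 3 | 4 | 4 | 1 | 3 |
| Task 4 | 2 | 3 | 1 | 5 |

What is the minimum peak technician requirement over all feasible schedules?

6

Early-start (Task 1@1, Task 2@1, Task 3@1, Task 4@1) gives peak 10: d1:10  d2:10  d3:7  d4:6  d5:0  d6:0  d7:0.
Shift Task 3→4.
Schedule Task 1@1, Task 2@1, Task 3@4, Task 4@1: d1:6  d2:6  d3:3  d4:6  d5:4  d6:4  d7:4 — peak 6.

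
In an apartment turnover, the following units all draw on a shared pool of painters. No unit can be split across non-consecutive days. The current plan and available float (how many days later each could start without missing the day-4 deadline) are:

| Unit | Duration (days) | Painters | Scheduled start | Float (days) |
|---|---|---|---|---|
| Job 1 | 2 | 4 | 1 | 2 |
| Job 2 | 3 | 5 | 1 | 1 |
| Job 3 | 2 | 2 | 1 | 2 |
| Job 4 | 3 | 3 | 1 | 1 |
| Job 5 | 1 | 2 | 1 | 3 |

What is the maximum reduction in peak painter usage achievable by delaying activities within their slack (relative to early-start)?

4

Early-start peak: d1:16  d2:14  d3:8  d4:0 ⇒ 16.
Leveled (Job 1@1, Job 2@1, Job 3@3, Job 4@1, Job 5@3): d1:12  d2:12  d3:12  d4:2 ⇒ 12.
Reduction 16 − 12 = 4.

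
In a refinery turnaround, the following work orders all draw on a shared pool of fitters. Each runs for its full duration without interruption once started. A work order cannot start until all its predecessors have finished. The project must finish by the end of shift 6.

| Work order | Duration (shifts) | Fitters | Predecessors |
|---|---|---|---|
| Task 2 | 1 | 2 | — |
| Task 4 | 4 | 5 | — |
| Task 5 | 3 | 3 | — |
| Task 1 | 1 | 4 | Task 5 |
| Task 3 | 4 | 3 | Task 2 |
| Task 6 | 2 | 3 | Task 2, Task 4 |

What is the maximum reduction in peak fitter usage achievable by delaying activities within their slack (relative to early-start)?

Early-start peak: s1:10  s2:11  s3:11  s4:12  s5:6  s6:3 ⇒ 12.
Leveled (Task 2@1, Task 4@1, Task 5@1, Task 1@5, Task 3@2, Task 6@5): s1:10  s2:11  s3:11  s4:8  s5:10  s6:3 ⇒ 11.
Reduction 12 − 11 = 1.

1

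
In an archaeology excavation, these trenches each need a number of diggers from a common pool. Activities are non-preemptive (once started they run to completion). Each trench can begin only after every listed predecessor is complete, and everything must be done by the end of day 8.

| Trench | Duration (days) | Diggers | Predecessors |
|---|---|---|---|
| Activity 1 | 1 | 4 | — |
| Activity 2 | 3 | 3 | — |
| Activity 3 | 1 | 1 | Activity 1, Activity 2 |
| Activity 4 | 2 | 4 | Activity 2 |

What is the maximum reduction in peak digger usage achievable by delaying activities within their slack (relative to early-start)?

Early-start peak: d1:7  d2:3  d3:3  d4:5  d5:4  d6:0  d7:0  d8:0 ⇒ 7.
Leveled (Activity 1@1, Activity 2@2, Activity 3@5, Activity 4@6): d1:4  d2:3  d3:3  d4:3  d5:1  d6:4  d7:4  d8:0 ⇒ 4.
Reduction 7 − 4 = 3.

3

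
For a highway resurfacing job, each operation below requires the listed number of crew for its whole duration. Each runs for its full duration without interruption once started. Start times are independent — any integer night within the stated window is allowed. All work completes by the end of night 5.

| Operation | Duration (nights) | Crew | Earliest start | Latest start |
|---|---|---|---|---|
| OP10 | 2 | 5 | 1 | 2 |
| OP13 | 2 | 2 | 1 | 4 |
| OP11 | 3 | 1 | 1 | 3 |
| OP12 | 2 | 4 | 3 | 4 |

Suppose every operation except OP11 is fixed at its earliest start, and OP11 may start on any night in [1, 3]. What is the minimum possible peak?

7

OP11@1: n1:8  n2:8  n3:5  n4:4  n5:0 → peak 8
OP11@2: n1:7  n2:8  n3:5  n4:5  n5:0 → peak 8
OP11@3: n1:7  n2:7  n3:5  n4:5  n5:1 → peak 7
Best is OP11@3, peak 7.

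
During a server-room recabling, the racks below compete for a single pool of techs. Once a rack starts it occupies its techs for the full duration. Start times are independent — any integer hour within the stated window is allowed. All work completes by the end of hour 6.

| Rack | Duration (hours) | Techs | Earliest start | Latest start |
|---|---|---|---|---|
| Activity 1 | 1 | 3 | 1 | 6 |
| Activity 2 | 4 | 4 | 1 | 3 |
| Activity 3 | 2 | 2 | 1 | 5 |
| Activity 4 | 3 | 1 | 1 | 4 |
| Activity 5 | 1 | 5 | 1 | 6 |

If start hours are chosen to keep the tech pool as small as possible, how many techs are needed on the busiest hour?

6

Early-start (Activity 1@1, Activity 2@1, Activity 3@1, Activity 4@1, Activity 5@1) gives peak 15: h1:15  h2:7  h3:5  h4:4  h5:0  h6:0.
Shift Activity 2→2, Activity 4→3, Activity 5→6.
Schedule Activity 1@1, Activity 2@2, Activity 3@1, Activity 4@3, Activity 5@6: h1:5  h2:6  h3:5  h4:5  h5:5  h6:5 — peak 6.
Total tech-hours = 31 over 6 hours ⇒ peak ≥ ⌈31/6⌉ = 6, so 6 is optimal.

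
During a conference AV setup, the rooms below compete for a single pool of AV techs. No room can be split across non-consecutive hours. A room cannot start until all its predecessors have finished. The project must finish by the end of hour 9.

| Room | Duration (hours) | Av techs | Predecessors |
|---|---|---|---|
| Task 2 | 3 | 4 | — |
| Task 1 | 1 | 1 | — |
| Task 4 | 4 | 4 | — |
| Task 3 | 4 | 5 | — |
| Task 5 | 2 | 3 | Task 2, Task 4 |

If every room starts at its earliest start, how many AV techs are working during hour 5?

3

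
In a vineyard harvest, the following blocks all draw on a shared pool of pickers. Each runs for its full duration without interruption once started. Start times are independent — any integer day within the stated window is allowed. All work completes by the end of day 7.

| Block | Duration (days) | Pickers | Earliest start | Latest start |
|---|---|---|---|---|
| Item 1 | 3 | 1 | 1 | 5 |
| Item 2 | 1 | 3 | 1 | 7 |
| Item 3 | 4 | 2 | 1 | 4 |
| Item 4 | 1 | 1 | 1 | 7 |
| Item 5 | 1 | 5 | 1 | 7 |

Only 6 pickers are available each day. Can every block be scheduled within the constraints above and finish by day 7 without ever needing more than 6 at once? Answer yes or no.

yes

Schedule Item 1@1, Item 2@1, Item 3@2, Item 4@1, Item 5@6: d1:5  d2:3  d3:3  d4:2  d5:2  d6:5  d7:0 — peak 5 ≤ 6.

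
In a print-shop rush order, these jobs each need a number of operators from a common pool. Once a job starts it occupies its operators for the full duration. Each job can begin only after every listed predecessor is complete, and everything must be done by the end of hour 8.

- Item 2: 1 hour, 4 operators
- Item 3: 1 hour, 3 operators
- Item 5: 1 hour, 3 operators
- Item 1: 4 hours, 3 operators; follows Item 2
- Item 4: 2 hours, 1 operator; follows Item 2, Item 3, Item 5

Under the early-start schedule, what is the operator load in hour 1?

At early start, hour 1 has: Item 2, Item 3, Item 5.
Demand: 4 + 3 + 3 = 10.

10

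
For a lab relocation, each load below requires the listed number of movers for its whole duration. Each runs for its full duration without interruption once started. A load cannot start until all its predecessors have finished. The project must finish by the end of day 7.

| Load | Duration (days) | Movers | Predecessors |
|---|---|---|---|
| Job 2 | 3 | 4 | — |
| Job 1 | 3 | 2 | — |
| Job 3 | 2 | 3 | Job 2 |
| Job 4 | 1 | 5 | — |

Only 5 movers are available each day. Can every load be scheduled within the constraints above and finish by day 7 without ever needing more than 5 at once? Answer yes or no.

yes

Schedule Job 2@1, Job 1@4, Job 3@4, Job 4@7: d1:4  d2:4  d3:4  d4:5  d5:5  d6:2  d7:5 — peak 5 ≤ 5.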